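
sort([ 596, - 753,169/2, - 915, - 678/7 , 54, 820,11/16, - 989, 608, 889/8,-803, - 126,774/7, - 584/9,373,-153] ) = [ - 989,-915, - 803, - 753,  -  153,-126,-678/7, - 584/9, 11/16,54,169/2,774/7, 889/8, 373, 596, 608,820 ] 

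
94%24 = 22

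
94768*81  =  7676208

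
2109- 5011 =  - 2902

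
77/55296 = 77/55296= 0.00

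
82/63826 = 41/31913 = 0.00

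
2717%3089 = 2717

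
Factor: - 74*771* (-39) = 2^1*3^2 * 13^1*37^1*257^1 = 2225106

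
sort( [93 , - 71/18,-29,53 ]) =[ - 29, - 71/18, 53,93 ] 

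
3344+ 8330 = 11674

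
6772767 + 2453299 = 9226066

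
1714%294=244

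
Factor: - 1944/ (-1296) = 2^( - 1)*3^1 =3/2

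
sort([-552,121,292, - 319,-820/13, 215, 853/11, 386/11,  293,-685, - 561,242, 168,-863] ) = [  -  863,-685, - 561, - 552, - 319, - 820/13, 386/11, 853/11, 121, 168,215,242, 292, 293]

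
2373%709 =246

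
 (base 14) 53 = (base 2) 1001001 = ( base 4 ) 1021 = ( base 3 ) 2201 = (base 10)73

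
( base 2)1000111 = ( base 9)78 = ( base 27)2H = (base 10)71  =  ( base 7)131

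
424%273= 151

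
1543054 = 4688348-3145294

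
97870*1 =97870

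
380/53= 380/53 = 7.17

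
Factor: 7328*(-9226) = -67608128= -  2^6*7^1*229^1*659^1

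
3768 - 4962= -1194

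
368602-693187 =  -  324585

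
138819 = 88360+50459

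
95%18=5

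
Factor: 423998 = 2^1 *101^1*2099^1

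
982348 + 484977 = 1467325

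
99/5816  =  99/5816= 0.02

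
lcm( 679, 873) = 6111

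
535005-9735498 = -9200493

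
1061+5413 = 6474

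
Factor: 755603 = 199^1*3797^1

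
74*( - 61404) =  - 4543896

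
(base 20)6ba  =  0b101001000110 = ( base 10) 2630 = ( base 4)221012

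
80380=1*80380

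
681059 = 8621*79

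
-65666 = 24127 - 89793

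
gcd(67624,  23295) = 1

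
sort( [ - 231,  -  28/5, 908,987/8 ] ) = [ - 231, - 28/5,987/8, 908] 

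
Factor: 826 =2^1*7^1*59^1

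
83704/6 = 13950 + 2/3 = 13950.67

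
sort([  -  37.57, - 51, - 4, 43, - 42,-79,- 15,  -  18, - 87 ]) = [ - 87, - 79, - 51,-42,  -  37.57, - 18,- 15,  -  4, 43 ] 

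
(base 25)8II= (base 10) 5468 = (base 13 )2648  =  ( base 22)b6c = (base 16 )155c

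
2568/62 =41 + 13/31  =  41.42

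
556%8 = 4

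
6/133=6/133=0.05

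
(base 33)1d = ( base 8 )56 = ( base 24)1m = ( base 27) 1J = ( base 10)46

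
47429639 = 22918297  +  24511342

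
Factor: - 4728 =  - 2^3*3^1*197^1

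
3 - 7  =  -4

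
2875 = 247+2628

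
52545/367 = 143 + 64/367 = 143.17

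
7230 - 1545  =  5685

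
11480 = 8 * 1435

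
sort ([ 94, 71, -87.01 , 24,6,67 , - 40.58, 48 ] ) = [- 87.01, - 40.58,6 , 24,  48,67 , 71,94]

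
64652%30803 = 3046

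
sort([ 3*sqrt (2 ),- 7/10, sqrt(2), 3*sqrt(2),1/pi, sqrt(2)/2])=[-7/10, 1/pi, sqrt(2 ) /2, sqrt(2 ), 3*sqrt( 2), 3*sqrt(2 )]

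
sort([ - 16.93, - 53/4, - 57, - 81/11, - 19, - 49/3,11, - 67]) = [-67, - 57, - 19 , - 16.93, - 49/3,  -  53/4,- 81/11 , 11 ] 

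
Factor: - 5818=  - 2^1*2909^1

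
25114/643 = 25114/643 = 39.06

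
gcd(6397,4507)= 1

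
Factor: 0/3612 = 0 = 0^1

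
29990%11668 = 6654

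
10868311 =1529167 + 9339144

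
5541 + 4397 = 9938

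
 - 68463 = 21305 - 89768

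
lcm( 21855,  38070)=1180170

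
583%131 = 59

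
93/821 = 93/821 = 0.11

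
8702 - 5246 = 3456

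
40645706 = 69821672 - 29175966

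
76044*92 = 6996048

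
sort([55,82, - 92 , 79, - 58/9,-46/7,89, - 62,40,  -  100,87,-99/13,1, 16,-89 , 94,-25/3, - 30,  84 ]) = [ - 100,-92, - 89,- 62 , - 30, - 25/3,- 99/13,-46/7 , - 58/9,1,  16, 40,55,79 , 82,84, 87, 89  ,  94 ]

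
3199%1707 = 1492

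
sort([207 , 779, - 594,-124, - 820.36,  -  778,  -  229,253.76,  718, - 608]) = [ - 820.36, - 778, - 608,- 594, - 229, - 124,207,253.76,718,779]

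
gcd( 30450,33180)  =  210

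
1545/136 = 1545/136 = 11.36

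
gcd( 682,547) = 1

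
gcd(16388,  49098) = 2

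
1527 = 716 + 811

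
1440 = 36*40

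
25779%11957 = 1865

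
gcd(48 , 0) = 48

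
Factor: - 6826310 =-2^1*5^1*29^1 * 23539^1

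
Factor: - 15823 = -15823^1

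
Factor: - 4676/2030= - 334/145 = - 2^1*5^ ( - 1)*29^ ( - 1) * 167^1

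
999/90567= 111/10063 = 0.01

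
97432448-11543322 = 85889126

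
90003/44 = 2045 + 23/44  =  2045.52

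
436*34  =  14824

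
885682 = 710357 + 175325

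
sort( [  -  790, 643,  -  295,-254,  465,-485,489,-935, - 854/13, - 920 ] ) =[-935,-920,-790, - 485, - 295, - 254,-854/13,465,489,643 ] 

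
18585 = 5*3717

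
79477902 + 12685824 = 92163726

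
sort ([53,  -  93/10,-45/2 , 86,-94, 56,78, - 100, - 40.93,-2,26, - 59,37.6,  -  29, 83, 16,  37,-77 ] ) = [ - 100, - 94, -77, - 59, - 40.93 ,-29,-45/2, - 93/10, - 2, 16,26,37,37.6, 53,56,78, 83, 86 ]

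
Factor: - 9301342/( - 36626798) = 13^( - 1)*41^1*43^(-1)*67^1*181^ ( - 2)*1693^1 = 4650671/18313399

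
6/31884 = 1/5314  =  0.00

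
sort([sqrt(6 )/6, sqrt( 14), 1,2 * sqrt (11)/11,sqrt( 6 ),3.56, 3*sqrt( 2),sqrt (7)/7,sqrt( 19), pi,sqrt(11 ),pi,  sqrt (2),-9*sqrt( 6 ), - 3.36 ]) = [  -  9*sqrt( 6), - 3.36,sqrt(7)/7,  sqrt (6 ) /6,2*sqrt(11 )/11,  1,sqrt( 2),sqrt(6 ), pi, pi, sqrt( 11 ), 3.56,sqrt(14 ),  3*sqrt (2 ),sqrt ( 19 )]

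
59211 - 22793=36418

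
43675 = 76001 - 32326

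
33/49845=11/16615  =  0.00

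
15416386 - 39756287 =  - 24339901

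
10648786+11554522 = 22203308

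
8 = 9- 1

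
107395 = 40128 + 67267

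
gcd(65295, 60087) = 3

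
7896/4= 1974  =  1974.00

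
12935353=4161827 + 8773526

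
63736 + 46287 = 110023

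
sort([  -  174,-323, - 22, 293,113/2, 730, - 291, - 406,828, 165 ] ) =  [ - 406,-323, - 291, - 174, - 22, 113/2,165,293, 730,828]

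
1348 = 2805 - 1457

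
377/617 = 377/617 = 0.61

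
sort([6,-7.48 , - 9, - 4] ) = [ - 9, - 7.48,  -  4 , 6]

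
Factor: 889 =7^1*127^1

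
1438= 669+769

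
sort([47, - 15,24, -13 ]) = [ - 15 , - 13 , 24,47]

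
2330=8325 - 5995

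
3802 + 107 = 3909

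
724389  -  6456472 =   -  5732083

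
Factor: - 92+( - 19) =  - 111  =  - 3^1*37^1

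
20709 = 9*2301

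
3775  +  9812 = 13587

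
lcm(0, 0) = 0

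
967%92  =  47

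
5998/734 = 8+63/367 = 8.17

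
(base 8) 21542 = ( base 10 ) 9058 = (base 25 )ec8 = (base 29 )AMA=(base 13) 417a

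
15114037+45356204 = 60470241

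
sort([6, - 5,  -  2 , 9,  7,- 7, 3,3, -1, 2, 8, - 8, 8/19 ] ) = [-8, - 7, - 5, - 2, - 1, 8/19, 2,3, 3 , 6, 7,8, 9] 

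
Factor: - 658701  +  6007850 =5349149 = 13^1*411473^1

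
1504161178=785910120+718251058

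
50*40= 2000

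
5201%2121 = 959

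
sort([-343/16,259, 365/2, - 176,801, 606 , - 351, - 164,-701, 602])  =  [ - 701,  -  351, - 176, - 164,-343/16,365/2, 259,602, 606,801 ]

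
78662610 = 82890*949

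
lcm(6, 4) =12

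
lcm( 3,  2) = 6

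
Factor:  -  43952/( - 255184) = 67/389 = 67^1*389^ ( - 1) 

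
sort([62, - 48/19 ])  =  [ - 48/19,62 ]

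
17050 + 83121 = 100171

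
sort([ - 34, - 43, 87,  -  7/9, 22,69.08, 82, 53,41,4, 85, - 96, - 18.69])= [ - 96, - 43, - 34, - 18.69, - 7/9, 4,22, 41, 53,69.08,  82, 85,  87]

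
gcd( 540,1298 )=2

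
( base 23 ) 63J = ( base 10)3262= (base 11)24a6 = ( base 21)787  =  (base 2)110010111110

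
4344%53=51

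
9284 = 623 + 8661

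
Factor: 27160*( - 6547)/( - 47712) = 2^ ( - 2)*3^(  -  1)*5^1*71^( - 1) * 97^1*6547^1 = 3175295/852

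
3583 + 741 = 4324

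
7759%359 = 220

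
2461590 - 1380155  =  1081435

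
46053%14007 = 4032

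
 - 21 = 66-87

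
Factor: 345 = 3^1*5^1*23^1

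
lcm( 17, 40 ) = 680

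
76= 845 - 769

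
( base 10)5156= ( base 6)35512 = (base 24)8MK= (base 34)4FM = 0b1010000100100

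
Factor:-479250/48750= -3^2 *5^ ( - 1)*13^ (-1)*71^1 = - 639/65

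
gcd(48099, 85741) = 1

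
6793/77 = 88 + 17/77 = 88.22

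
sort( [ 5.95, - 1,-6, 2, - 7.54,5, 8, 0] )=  [ - 7.54, - 6, - 1,0, 2, 5,5.95,8 ]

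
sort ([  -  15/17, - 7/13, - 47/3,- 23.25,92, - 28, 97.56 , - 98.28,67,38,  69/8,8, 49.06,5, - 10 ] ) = [ - 98.28,-28, - 23.25, - 47/3, - 10, - 15/17,  -  7/13, 5,8 , 69/8, 38, 49.06,67, 92, 97.56 ]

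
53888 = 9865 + 44023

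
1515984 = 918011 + 597973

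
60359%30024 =311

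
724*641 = 464084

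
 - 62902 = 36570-99472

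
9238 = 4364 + 4874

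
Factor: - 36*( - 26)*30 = 28080 = 2^4*3^3*5^1*13^1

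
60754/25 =60754/25 = 2430.16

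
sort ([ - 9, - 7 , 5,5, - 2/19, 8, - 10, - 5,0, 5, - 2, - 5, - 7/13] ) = [ - 10, - 9, - 7, - 5, - 5, - 2 , - 7/13, - 2/19, 0,5, 5,5, 8]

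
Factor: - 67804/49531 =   -  2^2*11^1 * 23^1*67^1*49531^( - 1 ) 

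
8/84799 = 8/84799 = 0.00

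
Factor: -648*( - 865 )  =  560520=2^3*3^4*5^1*173^1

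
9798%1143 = 654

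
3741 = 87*43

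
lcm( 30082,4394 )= 391066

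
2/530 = 1/265 = 0.00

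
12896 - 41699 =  - 28803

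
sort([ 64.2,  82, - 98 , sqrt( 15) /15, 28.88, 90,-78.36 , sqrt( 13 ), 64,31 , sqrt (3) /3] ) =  [-98, - 78.36,sqrt ( 15 ) /15,sqrt ( 3 ) /3, sqrt( 13),28.88, 31, 64 , 64.2,82, 90 ]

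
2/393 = 2/393= 0.01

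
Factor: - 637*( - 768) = 489216 = 2^8*3^1*7^2*13^1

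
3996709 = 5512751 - 1516042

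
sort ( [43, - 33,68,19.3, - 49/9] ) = [- 33, - 49/9, 19.3,43 , 68]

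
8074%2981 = 2112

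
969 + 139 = 1108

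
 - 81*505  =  -40905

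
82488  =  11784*7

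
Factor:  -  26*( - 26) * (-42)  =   - 2^3*3^1 * 7^1*13^2 = - 28392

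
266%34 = 28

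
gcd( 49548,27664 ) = 4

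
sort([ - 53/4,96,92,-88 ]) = [ - 88,  -  53/4,92,96 ]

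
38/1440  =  19/720 = 0.03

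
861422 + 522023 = 1383445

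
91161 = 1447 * 63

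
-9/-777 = 3/259 = 0.01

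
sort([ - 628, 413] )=[ - 628,413 ]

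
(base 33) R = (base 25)12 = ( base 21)16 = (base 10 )27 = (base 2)11011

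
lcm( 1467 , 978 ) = 2934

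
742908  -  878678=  - 135770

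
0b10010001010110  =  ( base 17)1f33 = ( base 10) 9302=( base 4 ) 2101112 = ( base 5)244202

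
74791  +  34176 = 108967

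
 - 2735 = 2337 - 5072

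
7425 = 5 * 1485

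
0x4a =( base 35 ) 24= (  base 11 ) 68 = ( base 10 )74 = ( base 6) 202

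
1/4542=1/4542 = 0.00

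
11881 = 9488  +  2393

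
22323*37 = 825951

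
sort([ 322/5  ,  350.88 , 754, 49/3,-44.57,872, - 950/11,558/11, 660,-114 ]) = [  -  114, - 950/11, - 44.57,49/3, 558/11  ,  322/5,  350.88,660,754,872 ]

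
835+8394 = 9229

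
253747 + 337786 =591533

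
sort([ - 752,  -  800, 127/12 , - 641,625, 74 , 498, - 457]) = [ - 800,  -  752, - 641 , - 457,127/12, 74,498, 625] 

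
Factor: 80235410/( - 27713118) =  - 3^( - 1 )*5^1*17^1 * 101^1*4673^1*4618853^(-1) = -40117705/13856559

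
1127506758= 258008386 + 869498372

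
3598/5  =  3598/5  =  719.60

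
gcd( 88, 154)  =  22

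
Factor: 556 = 2^2*139^1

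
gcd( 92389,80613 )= 1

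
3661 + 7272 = 10933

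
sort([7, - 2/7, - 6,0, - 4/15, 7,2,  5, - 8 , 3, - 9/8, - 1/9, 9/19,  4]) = [ - 8, - 6,- 9/8, -2/7, - 4/15, - 1/9, 0,9/19,2,3 , 4, 5,7,  7 ]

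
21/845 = 21/845 = 0.02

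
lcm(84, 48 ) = 336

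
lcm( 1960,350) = 9800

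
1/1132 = 1/1132 = 0.00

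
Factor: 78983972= 2^2*17^1*1161529^1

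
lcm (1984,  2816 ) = 87296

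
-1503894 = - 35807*42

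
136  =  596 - 460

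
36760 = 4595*8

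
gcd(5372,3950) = 158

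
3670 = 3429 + 241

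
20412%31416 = 20412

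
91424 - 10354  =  81070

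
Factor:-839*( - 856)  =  2^3 * 107^1*839^1 = 718184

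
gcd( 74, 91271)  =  1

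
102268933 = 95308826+6960107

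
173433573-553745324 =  - 380311751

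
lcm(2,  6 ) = 6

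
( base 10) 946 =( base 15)431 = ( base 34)RS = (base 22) 1L0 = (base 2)1110110010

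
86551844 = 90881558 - 4329714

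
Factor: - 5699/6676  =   - 2^( - 2 )* 41^1*139^1*1669^ ( - 1)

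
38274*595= 22773030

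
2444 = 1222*2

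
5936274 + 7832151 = 13768425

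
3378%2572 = 806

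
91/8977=91/8977 = 0.01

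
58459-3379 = 55080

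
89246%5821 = 1931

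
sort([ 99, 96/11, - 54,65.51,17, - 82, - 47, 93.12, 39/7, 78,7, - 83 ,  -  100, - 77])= [  -  100, - 83 ,-82 , - 77,-54, - 47,39/7, 7,  96/11, 17, 65.51,78,  93.12,  99]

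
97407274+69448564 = 166855838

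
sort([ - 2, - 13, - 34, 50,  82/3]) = [ - 34, - 13, - 2, 82/3,50] 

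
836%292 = 252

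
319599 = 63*5073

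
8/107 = 8/107 = 0.07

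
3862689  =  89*43401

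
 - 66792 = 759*( - 88)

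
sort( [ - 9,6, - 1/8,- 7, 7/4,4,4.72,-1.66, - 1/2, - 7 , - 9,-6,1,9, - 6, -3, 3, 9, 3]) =[ - 9, - 9, - 7, - 7, - 6,-6, - 3, - 1.66, - 1/2, - 1/8, 1,7/4 , 3  ,  3,4, 4.72, 6, 9,9]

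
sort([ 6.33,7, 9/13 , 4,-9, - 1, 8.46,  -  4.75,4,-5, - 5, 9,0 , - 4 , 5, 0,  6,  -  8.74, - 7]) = [ - 9, - 8.74, - 7,- 5, - 5,- 4.75, - 4,-1,0,0 , 9/13,4,4, 5, 6,6.33, 7 , 8.46,9]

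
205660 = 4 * 51415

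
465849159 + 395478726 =861327885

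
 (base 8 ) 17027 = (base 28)9n3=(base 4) 1320113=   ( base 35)6A3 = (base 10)7703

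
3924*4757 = 18666468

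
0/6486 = 0 = 0.00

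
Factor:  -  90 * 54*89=  -  432540=- 2^2* 3^5*5^1*89^1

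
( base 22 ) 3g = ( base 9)101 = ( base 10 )82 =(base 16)52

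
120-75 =45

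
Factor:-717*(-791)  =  3^1* 7^1*113^1*239^1 = 567147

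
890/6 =445/3 = 148.33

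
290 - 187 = 103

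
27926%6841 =562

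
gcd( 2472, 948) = 12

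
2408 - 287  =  2121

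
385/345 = 77/69 = 1.12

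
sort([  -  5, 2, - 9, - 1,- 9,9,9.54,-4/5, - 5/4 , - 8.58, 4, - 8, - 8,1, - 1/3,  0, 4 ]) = [ - 9, - 9, - 8.58, - 8, - 8, - 5, - 5/4, - 1, - 4/5, - 1/3, 0,1,2,4,4, 9, 9.54 ] 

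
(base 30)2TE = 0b101001111100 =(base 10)2684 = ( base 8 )5174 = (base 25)479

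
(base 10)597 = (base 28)l9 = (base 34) hj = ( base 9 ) 733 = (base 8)1125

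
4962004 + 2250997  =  7213001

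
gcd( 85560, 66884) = 92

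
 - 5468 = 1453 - 6921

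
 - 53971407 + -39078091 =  - 93049498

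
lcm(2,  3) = 6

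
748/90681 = 748/90681  =  0.01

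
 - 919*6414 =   -  5894466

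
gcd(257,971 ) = 1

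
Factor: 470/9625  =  2^1 *5^( - 2)*7^ (-1)*11^( - 1) * 47^1=94/1925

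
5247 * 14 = 73458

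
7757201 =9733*797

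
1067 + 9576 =10643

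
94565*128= 12104320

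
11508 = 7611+3897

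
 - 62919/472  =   - 134 + 329/472 = - 133.30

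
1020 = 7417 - 6397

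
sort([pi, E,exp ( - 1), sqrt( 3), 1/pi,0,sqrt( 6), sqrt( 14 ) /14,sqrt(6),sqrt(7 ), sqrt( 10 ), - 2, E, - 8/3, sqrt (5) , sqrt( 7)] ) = [ - 8/3,-2,0,sqrt(14)/14, 1/pi, exp( - 1), sqrt(3), sqrt( 5), sqrt( 6),sqrt (6 ),sqrt (7 ),sqrt( 7), E,E,pi, sqrt(10 )]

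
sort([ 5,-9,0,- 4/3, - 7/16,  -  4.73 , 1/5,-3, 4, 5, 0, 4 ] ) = [ - 9,- 4.73,-3 ,  -  4/3,-7/16, 0, 0, 1/5, 4, 4,5, 5 ]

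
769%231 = 76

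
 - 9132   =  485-9617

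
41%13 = 2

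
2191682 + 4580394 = 6772076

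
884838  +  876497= 1761335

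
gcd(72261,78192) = 9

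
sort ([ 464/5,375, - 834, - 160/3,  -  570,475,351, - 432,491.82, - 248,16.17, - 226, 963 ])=[ - 834, - 570, - 432,-248, - 226, - 160/3, 16.17,464/5,351, 375, 475, 491.82, 963 ] 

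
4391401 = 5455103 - 1063702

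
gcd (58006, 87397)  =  97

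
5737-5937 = -200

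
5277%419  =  249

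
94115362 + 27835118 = 121950480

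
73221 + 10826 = 84047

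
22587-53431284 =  - 53408697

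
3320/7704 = 415/963= 0.43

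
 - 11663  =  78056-89719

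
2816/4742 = 1408/2371 = 0.59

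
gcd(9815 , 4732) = 13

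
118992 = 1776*67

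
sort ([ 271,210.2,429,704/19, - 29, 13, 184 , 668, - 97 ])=[- 97, - 29,13, 704/19,184, 210.2,  271,429 , 668]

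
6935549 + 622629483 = 629565032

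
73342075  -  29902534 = 43439541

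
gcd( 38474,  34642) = 2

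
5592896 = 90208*62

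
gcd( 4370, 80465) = 95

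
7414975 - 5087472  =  2327503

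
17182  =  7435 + 9747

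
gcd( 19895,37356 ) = 1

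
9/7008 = 3/2336= 0.00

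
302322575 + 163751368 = 466073943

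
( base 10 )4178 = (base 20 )a8i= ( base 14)1746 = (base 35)3ed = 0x1052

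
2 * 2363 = 4726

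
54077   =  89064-34987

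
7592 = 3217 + 4375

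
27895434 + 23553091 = 51448525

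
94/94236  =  47/47118 = 0.00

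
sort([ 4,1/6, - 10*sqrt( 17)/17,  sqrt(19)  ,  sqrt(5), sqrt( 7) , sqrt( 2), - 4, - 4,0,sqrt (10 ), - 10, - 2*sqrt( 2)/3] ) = [ - 10, - 4, - 4  ,-10*sqrt( 17) /17, - 2*sqrt(2)/3,0,1/6,  sqrt(2), sqrt ( 5), sqrt (7 ),sqrt( 10),4, sqrt( 19)]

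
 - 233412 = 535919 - 769331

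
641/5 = 128 +1/5= 128.20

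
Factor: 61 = 61^1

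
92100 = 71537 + 20563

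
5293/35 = 151 + 8/35 = 151.23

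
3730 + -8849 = -5119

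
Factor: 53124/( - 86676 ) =  -  19^1*31^( - 1)= - 19/31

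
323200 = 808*400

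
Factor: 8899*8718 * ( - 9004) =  - 698543663928 =-2^3*3^1*11^1*809^1*1453^1*2251^1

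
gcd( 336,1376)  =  16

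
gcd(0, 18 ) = 18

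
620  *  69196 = 42901520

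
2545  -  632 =1913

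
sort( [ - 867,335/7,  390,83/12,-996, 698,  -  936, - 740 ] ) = [-996, - 936, - 867, - 740, 83/12,335/7,390, 698] 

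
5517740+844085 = 6361825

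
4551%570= 561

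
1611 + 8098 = 9709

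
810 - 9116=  - 8306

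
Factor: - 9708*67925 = -659415900 = - 2^2*3^1*5^2*11^1*13^1*19^1*809^1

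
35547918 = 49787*714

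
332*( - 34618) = - 11493176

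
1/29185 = 1/29185 = 0.00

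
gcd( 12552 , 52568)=8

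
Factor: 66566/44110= 5^( -1)*11^( - 1)*83^1=83/55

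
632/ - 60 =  - 158/15 = - 10.53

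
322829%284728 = 38101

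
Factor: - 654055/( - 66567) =3^( - 1)* 5^1*22189^( - 1)*130811^1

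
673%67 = 3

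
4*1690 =6760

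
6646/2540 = 2 +783/1270=2.62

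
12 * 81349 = 976188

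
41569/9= 41569/9 = 4618.78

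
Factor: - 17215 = - 5^1*11^1*313^1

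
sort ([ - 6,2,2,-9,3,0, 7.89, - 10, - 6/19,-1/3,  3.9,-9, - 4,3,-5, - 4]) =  [-10, - 9, - 9,  -  6, - 5, -4,  -  4 ,-1/3, - 6/19, 0, 2,2, 3,3, 3.9 , 7.89]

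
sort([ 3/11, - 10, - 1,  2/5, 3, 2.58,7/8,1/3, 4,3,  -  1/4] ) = [-10, - 1 , - 1/4,3/11, 1/3,2/5, 7/8,2.58, 3, 3, 4]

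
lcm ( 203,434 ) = 12586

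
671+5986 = 6657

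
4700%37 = 1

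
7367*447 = 3293049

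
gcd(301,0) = 301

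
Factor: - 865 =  - 5^1*173^1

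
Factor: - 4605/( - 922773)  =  5^1*19^ ( - 1 )*307^1 *16189^ ( - 1)= 1535/307591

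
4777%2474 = 2303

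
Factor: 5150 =2^1 * 5^2 * 103^1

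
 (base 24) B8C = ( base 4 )1212030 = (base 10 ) 6540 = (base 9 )8866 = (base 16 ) 198C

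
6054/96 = 1009/16 = 63.06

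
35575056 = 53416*666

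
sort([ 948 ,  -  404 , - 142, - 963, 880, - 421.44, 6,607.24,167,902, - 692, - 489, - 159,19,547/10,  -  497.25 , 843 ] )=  [ - 963 , - 692, - 497.25 ,-489, - 421.44, - 404, - 159 , - 142 , 6,  19, 547/10, 167,607.24, 843,880,902,948]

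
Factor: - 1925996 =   -  2^2 * 59^1 * 8161^1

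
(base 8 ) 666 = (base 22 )JK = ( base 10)438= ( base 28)FI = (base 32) dm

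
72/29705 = 72/29705 = 0.00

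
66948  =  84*797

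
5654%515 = 504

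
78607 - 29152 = 49455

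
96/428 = 24/107= 0.22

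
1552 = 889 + 663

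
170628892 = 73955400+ 96673492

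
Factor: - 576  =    -  2^6*3^2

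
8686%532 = 174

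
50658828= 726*69778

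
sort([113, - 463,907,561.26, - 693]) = [ - 693, -463 , 113 , 561.26,907]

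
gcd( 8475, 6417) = 3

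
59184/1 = 59184 = 59184.00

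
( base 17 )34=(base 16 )37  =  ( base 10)55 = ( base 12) 47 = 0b110111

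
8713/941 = 8713/941 = 9.26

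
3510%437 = 14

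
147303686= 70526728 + 76776958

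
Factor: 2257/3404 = 2^( - 2 )*23^ (  -  1 )*61^1 = 61/92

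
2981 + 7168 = 10149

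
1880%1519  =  361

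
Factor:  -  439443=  - 3^2*157^1*311^1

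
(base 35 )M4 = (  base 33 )nf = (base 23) 1af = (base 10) 774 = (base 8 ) 1406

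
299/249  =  299/249 = 1.20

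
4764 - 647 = 4117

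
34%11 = 1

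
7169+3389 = 10558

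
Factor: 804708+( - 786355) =18353 = 18353^1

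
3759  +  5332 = 9091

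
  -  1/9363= - 1 + 9362/9363 = - 0.00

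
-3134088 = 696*( - 4503) 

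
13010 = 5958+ 7052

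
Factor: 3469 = 3469^1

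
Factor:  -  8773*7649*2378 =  - 159574921906 = - 2^1*29^1*31^1 * 41^1*283^1 * 7649^1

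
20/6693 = 20/6693 = 0.00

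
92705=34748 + 57957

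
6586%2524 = 1538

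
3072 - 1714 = 1358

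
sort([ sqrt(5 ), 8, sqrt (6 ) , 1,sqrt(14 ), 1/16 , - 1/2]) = [-1/2, 1/16,1, sqrt(5), sqrt( 6),sqrt(14), 8]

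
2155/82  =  2155/82 = 26.28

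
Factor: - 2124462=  -2^1*3^1*71^1 *4987^1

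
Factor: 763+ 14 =3^1*7^1 *37^1 = 777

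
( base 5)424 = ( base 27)46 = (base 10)114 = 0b1110010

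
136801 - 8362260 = -8225459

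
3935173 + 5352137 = 9287310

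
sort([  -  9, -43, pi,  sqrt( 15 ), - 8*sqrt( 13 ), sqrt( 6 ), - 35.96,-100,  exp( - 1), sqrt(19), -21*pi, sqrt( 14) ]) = [ - 100, - 21*pi,-43, - 35.96, - 8*sqrt ( 13 ), - 9, exp( - 1),sqrt(6), pi,  sqrt( 14), sqrt ( 15),  sqrt( 19)]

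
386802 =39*9918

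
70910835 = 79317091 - 8406256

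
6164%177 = 146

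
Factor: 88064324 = 2^2*101^1 *217981^1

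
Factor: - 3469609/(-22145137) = 7^( - 1)*11^1*13^1*19^1*1277^1*3163591^(  -  1 )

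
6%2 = 0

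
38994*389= 15168666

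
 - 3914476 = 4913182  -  8827658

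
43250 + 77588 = 120838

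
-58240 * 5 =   -  291200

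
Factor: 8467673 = 19^1*71^1*6277^1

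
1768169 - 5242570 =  - 3474401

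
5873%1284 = 737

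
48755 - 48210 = 545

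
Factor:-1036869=-3^1*577^1*599^1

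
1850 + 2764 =4614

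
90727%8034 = 2353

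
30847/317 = 97 + 98/317 = 97.31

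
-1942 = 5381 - 7323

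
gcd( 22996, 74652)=4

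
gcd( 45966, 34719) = 489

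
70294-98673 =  - 28379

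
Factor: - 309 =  - 3^1*103^1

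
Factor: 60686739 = 3^4*749219^1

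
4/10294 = 2/5147 = 0.00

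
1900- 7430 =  - 5530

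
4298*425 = 1826650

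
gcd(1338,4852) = 2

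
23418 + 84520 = 107938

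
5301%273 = 114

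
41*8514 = 349074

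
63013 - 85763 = -22750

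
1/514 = 1/514=0.00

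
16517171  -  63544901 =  - 47027730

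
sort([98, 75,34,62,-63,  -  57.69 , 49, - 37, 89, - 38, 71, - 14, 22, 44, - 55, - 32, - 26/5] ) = [ - 63, - 57.69, - 55, - 38, - 37, - 32, - 14, - 26/5,22,34 , 44, 49,62,  71,75,89,98]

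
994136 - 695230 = 298906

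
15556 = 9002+6554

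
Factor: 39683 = 7^1*5669^1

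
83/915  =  83/915 = 0.09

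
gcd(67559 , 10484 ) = 1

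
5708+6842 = 12550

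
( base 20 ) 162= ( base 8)1012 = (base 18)1b0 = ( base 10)522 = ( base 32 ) ga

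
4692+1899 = 6591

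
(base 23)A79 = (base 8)12524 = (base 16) 1554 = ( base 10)5460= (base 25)8IA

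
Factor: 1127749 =7^1 * 31^1 * 5197^1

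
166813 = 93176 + 73637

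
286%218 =68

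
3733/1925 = 1 +1808/1925 = 1.94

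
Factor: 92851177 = 53^1*1097^1 * 1597^1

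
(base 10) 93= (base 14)69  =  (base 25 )3i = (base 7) 162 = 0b1011101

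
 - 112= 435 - 547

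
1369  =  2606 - 1237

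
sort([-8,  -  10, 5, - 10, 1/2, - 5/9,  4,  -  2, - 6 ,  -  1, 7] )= [- 10, - 10, - 8, - 6, - 2, - 1,- 5/9, 1/2,4,5,7 ] 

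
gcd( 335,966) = 1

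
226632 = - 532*(-426) 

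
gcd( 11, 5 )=1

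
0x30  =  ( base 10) 48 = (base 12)40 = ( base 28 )1k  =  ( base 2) 110000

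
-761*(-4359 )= 3317199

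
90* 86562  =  7790580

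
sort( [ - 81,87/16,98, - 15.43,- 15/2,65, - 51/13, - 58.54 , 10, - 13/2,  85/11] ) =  [ - 81, - 58.54, - 15.43, - 15/2,- 13/2, - 51/13,87/16, 85/11, 10 , 65,98]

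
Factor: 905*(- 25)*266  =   - 6018250  =  - 2^1*5^3*7^1 * 19^1*181^1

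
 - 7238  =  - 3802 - 3436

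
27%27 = 0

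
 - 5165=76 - 5241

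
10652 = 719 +9933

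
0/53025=0=0.00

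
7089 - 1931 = 5158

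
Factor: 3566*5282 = 2^2*19^1*139^1*1783^1 =18835612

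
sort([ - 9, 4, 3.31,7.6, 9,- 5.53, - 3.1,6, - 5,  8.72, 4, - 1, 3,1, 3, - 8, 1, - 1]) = [ - 9, - 8, - 5.53, - 5 , - 3.1, - 1,-1, 1,1,3,3,  3.31,4, 4, 6, 7.6,8.72, 9]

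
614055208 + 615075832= 1229131040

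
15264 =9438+5826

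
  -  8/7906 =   -  4/3953 = - 0.00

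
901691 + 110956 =1012647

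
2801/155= 2801/155   =  18.07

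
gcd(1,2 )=1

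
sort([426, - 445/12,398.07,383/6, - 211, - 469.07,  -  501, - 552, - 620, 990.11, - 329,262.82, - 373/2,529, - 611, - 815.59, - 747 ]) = [ - 815.59, - 747, - 620,  -  611, - 552, - 501, - 469.07, - 329,-211, - 373/2, - 445/12,383/6,262.82, 398.07, 426,529,990.11] 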